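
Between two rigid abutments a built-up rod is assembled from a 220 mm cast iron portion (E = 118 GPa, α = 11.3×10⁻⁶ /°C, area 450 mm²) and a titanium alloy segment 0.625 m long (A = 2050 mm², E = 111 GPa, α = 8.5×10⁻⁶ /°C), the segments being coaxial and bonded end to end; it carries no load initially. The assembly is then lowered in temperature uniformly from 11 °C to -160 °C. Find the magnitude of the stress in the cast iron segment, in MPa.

σ ≈ 430 MPa (tensile)

If the supports were absent, the total length change would be Σ αᵢΔT Lᵢ = 11.3×10⁻⁶×171×220 + 8.5×10⁻⁶×171×625 = 1.334 mm.
The rigid supports impose zero overall length change; the single axial force P common to all segments must satisfy P Σ Lᵢ/(AᵢEᵢ) = δ_free.
The series flexibility is Σ Lᵢ/(AᵢEᵢ) = 220/(450×118×10³) + 625/(2050×111×10³) = 6.89×10⁻⁶ mm/N.
So P = 1.334 / 6.89×10⁻⁶ = 193.6 kN, tensile.
σ_{cast iron} = P / A = 193600 / 450 = 430.1 MPa.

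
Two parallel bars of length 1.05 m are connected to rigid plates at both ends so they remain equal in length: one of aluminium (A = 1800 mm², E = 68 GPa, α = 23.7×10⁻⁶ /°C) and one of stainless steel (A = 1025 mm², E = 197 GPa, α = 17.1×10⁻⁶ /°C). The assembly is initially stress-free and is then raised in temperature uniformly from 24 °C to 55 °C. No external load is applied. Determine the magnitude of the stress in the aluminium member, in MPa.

Equilibrium of a rigid end plate with no external load gives equal and opposite internal forces ±P in the two members. Since α_{aluminium} > α_{stainless steel}, heating drives the aluminium into compression and the stainless steel into tension.
Compatibility of the two members (thermal + elastic change equal): (α₁ − α₂)ΔT = P·[1/(A₁E₁) + 1/(A₂E₂)].
|α₁ − α₂|·ΔT = 6.6×10⁻⁶ × 31 = 0.0002046.
1/(A₁E₁) + 1/(A₂E₂) = 1/(1800×68×10³) + 1/(1025×197×10³) = 1.312×10⁻⁸ N⁻¹.
P = 0.0002046 / 1.312×10⁻⁸ = 15590 N = 15.59 kN.
σ_{aluminium} = P/A₁ = 15590/1800 = 8.662 MPa, compressive.

σ ≈ 8.66 MPa (compressive)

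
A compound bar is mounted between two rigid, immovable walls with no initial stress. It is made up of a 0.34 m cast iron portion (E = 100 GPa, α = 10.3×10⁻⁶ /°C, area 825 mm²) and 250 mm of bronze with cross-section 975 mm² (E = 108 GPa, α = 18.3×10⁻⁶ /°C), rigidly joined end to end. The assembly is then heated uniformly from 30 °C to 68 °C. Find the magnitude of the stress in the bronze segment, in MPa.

With the walls removed the bar would change length by δ_free = Σ αᵢΔT Lᵢ = 10.3×10⁻⁶×38×340 + 18.3×10⁻⁶×38×250 = 0.3069 mm.
The walls prevent any net length change, so an axial force P (same in every segment) develops. Compatibility: P · Σ Lᵢ/(AᵢEᵢ) = δ_free.
Σ Lᵢ/(AᵢEᵢ) = 340/(825×100×10³) + 250/(975×108×10³) = 6.495×10⁻⁶ mm/N.
So P = 0.3069 / 6.495×10⁻⁶ = 47.25 kN, compressive.
σ_{bronze} = P / A = 47250 / 975 = 48.46 MPa.

σ ≈ 48.5 MPa (compressive)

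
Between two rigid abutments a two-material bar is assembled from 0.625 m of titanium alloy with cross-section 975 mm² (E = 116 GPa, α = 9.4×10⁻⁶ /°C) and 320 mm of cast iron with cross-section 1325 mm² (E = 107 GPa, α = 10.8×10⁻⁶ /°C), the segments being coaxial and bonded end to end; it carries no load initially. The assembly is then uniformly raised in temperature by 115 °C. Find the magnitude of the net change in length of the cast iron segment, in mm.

|ΔL| ≈ 0.0863 mm

Free thermal expansion of the whole bar: Σ αᵢΔT Lᵢ = 9.4×10⁻⁶×115×625 + 10.8×10⁻⁶×115×320 = 1.073 mm.
The rigid supports impose zero overall length change; the single axial force P common to all segments must satisfy P Σ Lᵢ/(AᵢEᵢ) = δ_free.
Σ Lᵢ/(AᵢEᵢ) = 625/(975×116×10³) + 320/(1325×107×10³) = 7.783×10⁻⁶ mm/N.
Hence P = δ_free / Σ(L/AE) = 1.073/7.783×10⁻⁶ = 137.9 kN (compressive).
For the cast iron segment, free thermal change = 10.8×10⁻⁶×115×320 = 0.3974 mm and elastic change from P = 137900×320/(1325×107×10³) = 0.3112 mm; these oppose, so the net change is 0.0863 mm (segment lengthens).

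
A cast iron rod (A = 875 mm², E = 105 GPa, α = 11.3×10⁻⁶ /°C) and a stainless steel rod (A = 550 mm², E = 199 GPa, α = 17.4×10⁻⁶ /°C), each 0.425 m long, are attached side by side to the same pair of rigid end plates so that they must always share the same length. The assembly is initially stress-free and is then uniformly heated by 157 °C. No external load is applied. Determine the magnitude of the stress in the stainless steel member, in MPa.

The stainless steel has the larger α, so on heating it would change length more than the cast iron if both were free. The rigid plates force a common final length, so the stainless steel is put into compression and the cast iron into tension, with equal and opposite forces P (no external load).
Setting the final lengths equal and cancelling L: (α₁ − α₂)ΔT = P/(A₁E₁) + P/(A₂E₂).
|α₁ − α₂|·ΔT = 6.1×10⁻⁶ × 157 = 0.0009577.
1/(A₁E₁) + 1/(A₂E₂) = 1/(875×105×10³) + 1/(550×199×10³) = 2.002×10⁻⁸ N⁻¹.
So P = 0.0009577 / 2.002×10⁻⁸ = 47.83 kN.
σ_{stainless steel} = P/A₂ = 47830/550 = 86.97 MPa, compressive.

σ ≈ 87 MPa (compressive)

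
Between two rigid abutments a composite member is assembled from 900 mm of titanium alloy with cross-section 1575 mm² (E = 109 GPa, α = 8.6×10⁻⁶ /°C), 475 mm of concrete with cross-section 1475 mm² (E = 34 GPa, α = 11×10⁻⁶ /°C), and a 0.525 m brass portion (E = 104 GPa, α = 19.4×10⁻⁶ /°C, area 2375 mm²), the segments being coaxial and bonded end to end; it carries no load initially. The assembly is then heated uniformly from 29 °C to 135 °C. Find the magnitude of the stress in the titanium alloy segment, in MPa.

Free thermal expansion of the whole bar: Σ αᵢΔT Lᵢ = 8.6×10⁻⁶×106×900 + 11×10⁻⁶×106×475 + 19.4×10⁻⁶×106×525 = 2.454 mm.
Since the ends are fixed, an axial force P builds up, equal in every segment, with P · Σ Lᵢ/(AᵢEᵢ) = δ_free.
Σ Lᵢ/(AᵢEᵢ) = 900/(1575×109×10³) + 475/(1475×34×10³) + 525/(2375×104×10³) = 1.684×10⁻⁵ mm/N.
So P = 2.454 / 1.684×10⁻⁵ = 145.7 kN, compressive.
σ_{titanium alloy} = P / A = 145700 / 1575 = 92.52 MPa.

σ ≈ 92.5 MPa (compressive)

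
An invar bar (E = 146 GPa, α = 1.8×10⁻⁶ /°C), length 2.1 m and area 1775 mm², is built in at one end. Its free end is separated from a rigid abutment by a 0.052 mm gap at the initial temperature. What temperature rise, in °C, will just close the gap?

Contact occurs when the free expansion equals the gap: αΔT L = 0.052 mm.
So ΔT = g/(αL) = 0.052/(1.8×10⁻⁶ × 2100) = 13.76 °C.

ΔT ≈ 13.8 °C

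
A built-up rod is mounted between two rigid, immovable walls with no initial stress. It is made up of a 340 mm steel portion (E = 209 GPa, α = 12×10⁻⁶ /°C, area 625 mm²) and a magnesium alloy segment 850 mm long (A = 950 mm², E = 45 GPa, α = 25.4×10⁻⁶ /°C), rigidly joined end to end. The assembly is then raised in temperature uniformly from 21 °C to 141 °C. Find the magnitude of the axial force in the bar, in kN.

P ≈ 137 kN (compressive)

With the walls removed the bar would change length by δ_free = Σ αᵢΔT Lᵢ = 12×10⁻⁶×120×340 + 25.4×10⁻⁶×120×850 = 3.08 mm.
The walls prevent any net length change, so an axial force P (same in every segment) develops. Compatibility: P · Σ Lᵢ/(AᵢEᵢ) = δ_free.
Σ Lᵢ/(AᵢEᵢ) = 340/(625×209×10³) + 850/(950×45×10³) = 2.249×10⁻⁵ mm/N.
Hence P = δ_free / Σ(L/AE) = 3.08/2.249×10⁻⁵ = 137 kN (compressive).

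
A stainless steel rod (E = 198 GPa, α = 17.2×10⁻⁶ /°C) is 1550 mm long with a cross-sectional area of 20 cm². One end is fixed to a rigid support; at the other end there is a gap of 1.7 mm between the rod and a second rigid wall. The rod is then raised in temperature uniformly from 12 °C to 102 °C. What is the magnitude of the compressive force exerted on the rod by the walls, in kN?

If the wall were absent the rod would grow by αΔT L = 17.2×10⁻⁶ × 90 × 1550 = 2.399 mm.
This exceeds the 1.7 mm gap, so the wall pushes back. The portion of expansion that must be recovered elastically is δ_free − gap = 2.399 − 1.7 = 0.6994 mm.
Compatibility: PL/(AE) = 0.6994 mm, so σ = P/A = E × (0.6994/1550) = 89.34 MPa.
P = σA = 89.34 × 2000 = 178.7 kN.

P ≈ 179 kN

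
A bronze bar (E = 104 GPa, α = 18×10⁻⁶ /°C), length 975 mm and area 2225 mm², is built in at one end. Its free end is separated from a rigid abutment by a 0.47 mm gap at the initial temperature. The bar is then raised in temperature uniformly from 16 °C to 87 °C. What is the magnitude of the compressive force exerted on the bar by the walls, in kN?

P ≈ 184 kN

Unrestrained expansion: δ_free = αΔT L = 18×10⁻⁶ × 71 × 975 = 1.246 mm.
After closing the 0.47 mm clearance, 1.246 − 0.47 = 0.7761 mm of expansion remains to be suppressed by the wall.
Compatibility: PL/(AE) = 0.7761 mm, so σ = P/A = E × (0.7761/975) = 82.78 MPa.
Force on the wall = σA = 82.78 × 2225 mm² = 184.2 kN.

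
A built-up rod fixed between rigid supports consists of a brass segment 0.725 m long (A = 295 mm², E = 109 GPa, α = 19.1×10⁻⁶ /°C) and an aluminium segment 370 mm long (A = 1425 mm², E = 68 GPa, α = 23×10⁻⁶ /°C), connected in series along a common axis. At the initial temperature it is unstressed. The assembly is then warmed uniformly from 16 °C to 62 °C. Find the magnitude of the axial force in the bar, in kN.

P ≈ 39 kN (compressive)

Free thermal expansion of the whole bar: Σ αᵢΔT Lᵢ = 19.1×10⁻⁶×46×725 + 23×10⁻⁶×46×370 = 1.028 mm.
The walls prevent any net length change, so an axial force P (same in every segment) develops. Compatibility: P · Σ Lᵢ/(AᵢEᵢ) = δ_free.
Σ Lᵢ/(AᵢEᵢ) = 725/(295×109×10³) + 370/(1425×68×10³) = 2.637×10⁻⁵ mm/N.
Hence P = δ_free / Σ(L/AE) = 1.028/2.637×10⁻⁵ = 39.01 kN (compressive).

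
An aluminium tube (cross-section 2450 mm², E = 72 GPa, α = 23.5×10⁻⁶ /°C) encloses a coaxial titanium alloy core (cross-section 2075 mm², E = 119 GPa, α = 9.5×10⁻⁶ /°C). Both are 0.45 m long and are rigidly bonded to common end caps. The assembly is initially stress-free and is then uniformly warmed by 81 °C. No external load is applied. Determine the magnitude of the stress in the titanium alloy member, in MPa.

σ ≈ 56.2 MPa (tensile)

Equilibrium of a rigid end plate with no external load gives equal and opposite internal forces ±P in the two members. Since α_{aluminium} > α_{titanium alloy}, heating drives the aluminium into compression and the titanium alloy into tension.
Compatibility of the two members (thermal + elastic change equal): (α₁ − α₂)ΔT = P·[1/(A₁E₁) + 1/(A₂E₂)].
|α₁ − α₂|·ΔT = 14×10⁻⁶ × 81 = 0.001134.
1/(A₁E₁) + 1/(A₂E₂) = 1/(2450×72×10³) + 1/(2075×119×10³) = 9.719×10⁻⁹ N⁻¹.
So P = 0.001134 / 9.719×10⁻⁹ = 116.7 kN.
σ_{titanium alloy} = P/A₂ = 116700/2075 = 56.23 MPa, tensile.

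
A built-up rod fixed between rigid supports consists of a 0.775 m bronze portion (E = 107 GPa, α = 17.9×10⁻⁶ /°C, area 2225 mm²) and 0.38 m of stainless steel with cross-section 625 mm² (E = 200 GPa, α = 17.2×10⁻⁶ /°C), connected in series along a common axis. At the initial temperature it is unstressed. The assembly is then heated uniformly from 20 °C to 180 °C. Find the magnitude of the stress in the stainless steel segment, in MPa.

With the walls removed the bar would change length by δ_free = Σ αᵢΔT Lᵢ = 17.9×10⁻⁶×160×775 + 17.2×10⁻⁶×160×380 = 3.265 mm.
Since the ends are fixed, an axial force P builds up, equal in every segment, with P · Σ Lᵢ/(AᵢEᵢ) = δ_free.
The series flexibility is Σ Lᵢ/(AᵢEᵢ) = 775/(2225×107×10³) + 380/(625×200×10³) = 6.295×10⁻⁶ mm/N.
So P = 3.265 / 6.295×10⁻⁶ = 518.7 kN, compressive.
σ_{stainless steel} = P / A = 518700 / 625 = 829.9 MPa.

σ ≈ 830 MPa (compressive)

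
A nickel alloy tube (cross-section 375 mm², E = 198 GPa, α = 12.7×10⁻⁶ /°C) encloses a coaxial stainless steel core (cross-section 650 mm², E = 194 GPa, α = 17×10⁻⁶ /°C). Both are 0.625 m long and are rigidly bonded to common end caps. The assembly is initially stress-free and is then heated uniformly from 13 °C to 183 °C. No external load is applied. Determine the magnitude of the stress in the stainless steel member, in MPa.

The stainless steel has the larger α, so on heating it would change length more than the nickel alloy if both were free. The rigid plates force a common final length, so the stainless steel is put into compression and the nickel alloy into tension, with equal and opposite forces P (no external load).
Compatibility of the two members (thermal + elastic change equal): (α₁ − α₂)ΔT = P·[1/(A₁E₁) + 1/(A₂E₂)].
|α₁ − α₂|·ΔT = 4.3×10⁻⁶ × 170 = 0.000731.
1/(A₁E₁) + 1/(A₂E₂) = 1/(375×198×10³) + 1/(650×194×10³) = 2.14×10⁻⁸ N⁻¹.
P = 0.000731 / 2.14×10⁻⁸ = 34160 N = 34.16 kN.
σ_{stainless steel} = P/A₂ = 34160/650 = 52.56 MPa, compressive.

σ ≈ 52.6 MPa (compressive)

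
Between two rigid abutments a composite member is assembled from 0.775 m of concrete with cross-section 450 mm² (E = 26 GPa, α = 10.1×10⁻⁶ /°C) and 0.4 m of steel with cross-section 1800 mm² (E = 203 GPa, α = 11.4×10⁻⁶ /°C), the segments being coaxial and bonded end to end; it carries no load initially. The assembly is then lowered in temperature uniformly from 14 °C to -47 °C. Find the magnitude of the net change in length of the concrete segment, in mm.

|ΔL| ≈ 0.266 mm

If the supports were absent, the total length change would be Σ αᵢΔT Lᵢ = 10.1×10⁻⁶×61×775 + 11.4×10⁻⁶×61×400 = 0.7556 mm.
The walls prevent any net length change, so an axial force P (same in every segment) develops. Compatibility: P · Σ Lᵢ/(AᵢEᵢ) = δ_free.
Σ Lᵢ/(AᵢEᵢ) = 775/(450×26×10³) + 400/(1800×203×10³) = 6.733×10⁻⁵ mm/N.
P = 0.7556 / 6.733×10⁻⁵ = 11220 N = 11.22 kN, tensile.
For the concrete segment, free thermal change = 10.1×10⁻⁶×61×775 = 0.4775 mm and elastic change from P = 11220×775/(450×26×10³) = 0.7434 mm; these oppose, so the net change is 0.266 mm (segment lengthens).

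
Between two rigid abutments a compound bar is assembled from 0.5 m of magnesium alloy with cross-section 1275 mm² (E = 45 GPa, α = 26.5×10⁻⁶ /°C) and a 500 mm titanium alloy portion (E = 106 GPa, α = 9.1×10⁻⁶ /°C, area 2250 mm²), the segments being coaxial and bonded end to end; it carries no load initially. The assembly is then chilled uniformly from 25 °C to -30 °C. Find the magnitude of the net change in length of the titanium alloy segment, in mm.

If the supports were absent, the total length change would be Σ αᵢΔT Lᵢ = 26.5×10⁻⁶×55×500 + 9.1×10⁻⁶×55×500 = 0.979 mm.
The rigid supports impose zero overall length change; the single axial force P common to all segments must satisfy P Σ Lᵢ/(AᵢEᵢ) = δ_free.
The series flexibility is Σ Lᵢ/(AᵢEᵢ) = 500/(1275×45×10³) + 500/(2250×106×10³) = 1.081×10⁻⁵ mm/N.
P = 0.979 / 1.081×10⁻⁵ = 90560 N = 90.56 kN, tensile.
For the titanium alloy segment, free thermal change = 9.1×10⁻⁶×55×500 = 0.2502 mm and elastic change from P = 90560×500/(2250×106×10³) = 0.1898 mm; these oppose, so the net change is 0.0604 mm (segment shortens).

|ΔL| ≈ 0.0604 mm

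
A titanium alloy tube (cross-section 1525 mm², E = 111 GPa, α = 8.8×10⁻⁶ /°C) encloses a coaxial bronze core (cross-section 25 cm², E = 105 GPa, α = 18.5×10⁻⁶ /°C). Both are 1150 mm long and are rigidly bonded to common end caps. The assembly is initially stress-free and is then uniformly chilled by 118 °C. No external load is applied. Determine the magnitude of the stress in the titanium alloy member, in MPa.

Equilibrium of a rigid end plate with no external load gives equal and opposite internal forces ±P in the two members. Since α_{bronze} > α_{titanium alloy}, cooling drives the bronze into tension and the titanium alloy into compression.
Equating the net (thermal + elastic) strains gives |α₁ − α₂|·ΔT = P·[1/(A₁E₁) + 1/(A₂E₂)].
|α₁ − α₂|·ΔT = 9.7×10⁻⁶ × 118 = 0.001145.
1/(A₁E₁) + 1/(A₂E₂) = 1/(1525×111×10³) + 1/(2500×105×10³) = 9.717×10⁻⁹ N⁻¹.
P = 0.001145 / 9.717×10⁻⁹ = 117800 N = 117.8 kN.
σ_{titanium alloy} = P/A₁ = 117800/1525 = 77.24 MPa, compressive.

σ ≈ 77.2 MPa (compressive)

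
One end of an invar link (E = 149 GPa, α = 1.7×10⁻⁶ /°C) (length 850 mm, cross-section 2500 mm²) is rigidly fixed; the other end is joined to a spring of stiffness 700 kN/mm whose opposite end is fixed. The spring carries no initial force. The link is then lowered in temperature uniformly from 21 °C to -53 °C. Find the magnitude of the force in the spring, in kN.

P ≈ 28.8 kN

If the spring were absent the link would shorten by αΔT L = 1.7×10⁻⁶ × 74 × 850 = 0.1069 mm.
With a force P in the spring, the elastic change of the link is PL/(AE) and that of the spring is P/k; compatibility requires their sum to equal δ_free.
So P = δ_free / [L/(AE) + 1/k] = 0.1069 / [ 850/(2500×149×10³) + 1/(700×10³) ].
P = 0.1069 / 3.71×10⁻⁶ = 28820 N.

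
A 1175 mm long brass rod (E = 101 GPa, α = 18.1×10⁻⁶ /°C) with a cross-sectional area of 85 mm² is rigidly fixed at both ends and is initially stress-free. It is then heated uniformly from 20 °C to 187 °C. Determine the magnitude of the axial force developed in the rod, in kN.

With zero net strain, σ = E·αΔT = 101 GPa × 18.1×10⁻⁶ × 167 = 305.3 MPa.
P = AEαΔT = 85 × 101×10³ × 18.1×10⁻⁶ × 167 = 25.95 kN (compressive).

P ≈ 25.9 kN (compressive)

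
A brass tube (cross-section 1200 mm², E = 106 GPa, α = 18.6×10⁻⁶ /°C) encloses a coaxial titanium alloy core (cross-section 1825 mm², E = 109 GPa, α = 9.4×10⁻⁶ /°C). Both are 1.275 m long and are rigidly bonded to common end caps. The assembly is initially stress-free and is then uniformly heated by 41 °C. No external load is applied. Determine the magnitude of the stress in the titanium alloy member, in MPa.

Equilibrium of a rigid end plate with no external load gives equal and opposite internal forces ±P in the two members. Since α_{brass} > α_{titanium alloy}, heating drives the brass into compression and the titanium alloy into tension.
Equating the net (thermal + elastic) strains gives |α₁ − α₂|·ΔT = P·[1/(A₁E₁) + 1/(A₂E₂)].
|α₁ − α₂|·ΔT = 9.2×10⁻⁶ × 41 = 0.0003772.
1/(A₁E₁) + 1/(A₂E₂) = 1/(1200×106×10³) + 1/(1825×109×10³) = 1.289×10⁻⁸ N⁻¹.
So P = 0.0003772 / 1.289×10⁻⁸ = 29.27 kN.
σ_{titanium alloy} = P/A₂ = 29270/1825 = 16.04 MPa, tensile.

σ ≈ 16 MPa (tensile)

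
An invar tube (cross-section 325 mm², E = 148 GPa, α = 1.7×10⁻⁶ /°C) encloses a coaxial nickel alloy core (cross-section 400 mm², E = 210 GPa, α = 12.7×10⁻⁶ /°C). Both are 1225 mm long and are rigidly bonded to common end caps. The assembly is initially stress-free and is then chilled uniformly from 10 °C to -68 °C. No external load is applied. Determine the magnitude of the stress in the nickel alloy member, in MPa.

σ ≈ 65.6 MPa (tensile)

Both members must finish at the same length. With the larger α, the nickel alloy tends to over-contract; the plates restrain it, putting the nickel alloy in tension and the invar in compression. With no external load the two internal forces are equal and opposite, magnitude P.
Compatibility of the two members (thermal + elastic change equal): (α₁ − α₂)ΔT = P·[1/(A₁E₁) + 1/(A₂E₂)].
|α₁ − α₂|·ΔT = 11×10⁻⁶ × 78 = 0.000858.
1/(A₁E₁) + 1/(A₂E₂) = 1/(325×148×10³) + 1/(400×210×10³) = 3.269×10⁻⁸ N⁻¹.
So P = 0.000858 / 3.269×10⁻⁸ = 26.24 kN.
σ_{nickel alloy} = P/A₂ = 26240/400 = 65.61 MPa, tensile.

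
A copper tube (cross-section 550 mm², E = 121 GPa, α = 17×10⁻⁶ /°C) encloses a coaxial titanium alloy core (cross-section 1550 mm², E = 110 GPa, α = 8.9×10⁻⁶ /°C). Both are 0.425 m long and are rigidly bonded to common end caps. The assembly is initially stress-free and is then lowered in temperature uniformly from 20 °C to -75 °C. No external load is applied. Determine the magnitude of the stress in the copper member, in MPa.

Equilibrium of a rigid end plate with no external load gives equal and opposite internal forces ±P in the two members. Since α_{copper} > α_{titanium alloy}, cooling drives the copper into tension and the titanium alloy into compression.
Setting the final lengths equal and cancelling L: (α₁ − α₂)ΔT = P/(A₁E₁) + P/(A₂E₂).
|α₁ − α₂|·ΔT = 8.1×10⁻⁶ × 95 = 0.0007695.
1/(A₁E₁) + 1/(A₂E₂) = 1/(550×121×10³) + 1/(1550×110×10³) = 2.089×10⁻⁸ N⁻¹.
So P = 0.0007695 / 2.089×10⁻⁸ = 36.83 kN.
σ_{copper} = P/A₁ = 36830/550 = 66.97 MPa, tensile.

σ ≈ 67 MPa (tensile)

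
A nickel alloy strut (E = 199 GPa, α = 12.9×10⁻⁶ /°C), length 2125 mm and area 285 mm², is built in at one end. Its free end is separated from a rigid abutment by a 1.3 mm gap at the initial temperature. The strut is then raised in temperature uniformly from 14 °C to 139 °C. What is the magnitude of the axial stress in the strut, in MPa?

Unrestrained expansion: δ_free = αΔT L = 12.9×10⁻⁶ × 125 × 2125 = 3.427 mm.
This exceeds the 1.3 mm gap, so the wall pushes back. The portion of expansion that must be recovered elastically is δ_free − gap = 3.427 − 1.3 = 2.127 mm.
That suppressed elongation corresponds to σ = E·Δ/L = 199×10³ × 2.127/2125 = 199.1 MPa.

σ ≈ 199 MPa (compressive)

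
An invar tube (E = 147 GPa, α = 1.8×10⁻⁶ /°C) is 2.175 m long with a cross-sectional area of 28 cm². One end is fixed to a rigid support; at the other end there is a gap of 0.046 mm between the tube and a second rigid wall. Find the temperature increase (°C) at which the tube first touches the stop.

Contact occurs when the free expansion equals the gap: αΔT L = 0.046 mm.
ΔT = 0.046 / (1.8×10⁻⁶ × 2175) = 11.75 °C.

ΔT ≈ 11.7 °C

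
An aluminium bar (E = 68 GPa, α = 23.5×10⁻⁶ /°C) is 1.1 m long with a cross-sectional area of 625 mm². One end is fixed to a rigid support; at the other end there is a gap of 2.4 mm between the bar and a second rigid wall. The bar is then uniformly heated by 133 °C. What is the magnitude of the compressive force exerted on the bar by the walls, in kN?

P ≈ 40.1 kN

If the wall were absent the bar would grow by αΔT L = 23.5×10⁻⁶ × 133 × 1100 = 3.438 mm.
This exceeds the 2.4 mm gap, so the wall pushes back. The portion of expansion that must be recovered elastically is δ_free − gap = 3.438 − 2.4 = 1.038 mm.
That suppressed elongation corresponds to σ = E·Δ/L = 68×10³ × 1.038/1100 = 64.17 MPa.
Force on the wall = σA = 64.17 × 625 mm² = 40.11 kN.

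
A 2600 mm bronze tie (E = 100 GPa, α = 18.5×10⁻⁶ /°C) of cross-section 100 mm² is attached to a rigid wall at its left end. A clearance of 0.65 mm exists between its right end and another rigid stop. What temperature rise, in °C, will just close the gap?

ΔT ≈ 13.5 °C

Contact occurs when the free expansion equals the gap: αΔT L = 0.65 mm.
ΔT = 0.65 / (18.5×10⁻⁶ × 2600) = 13.51 °C.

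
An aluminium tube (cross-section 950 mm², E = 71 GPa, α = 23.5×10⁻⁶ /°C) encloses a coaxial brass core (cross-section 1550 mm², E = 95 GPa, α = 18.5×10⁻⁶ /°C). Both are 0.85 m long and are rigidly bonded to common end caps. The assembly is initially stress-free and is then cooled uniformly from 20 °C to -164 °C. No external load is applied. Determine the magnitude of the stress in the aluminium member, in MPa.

Both members must finish at the same length. With the larger α, the aluminium tends to over-contract; the plates restrain it, putting the aluminium in tension and the brass in compression. With no external load the two internal forces are equal and opposite, magnitude P.
Compatibility of the two members (thermal + elastic change equal): (α₁ − α₂)ΔT = P·[1/(A₁E₁) + 1/(A₂E₂)].
|α₁ − α₂|·ΔT = 5×10⁻⁶ × 184 = 0.00092.
1/(A₁E₁) + 1/(A₂E₂) = 1/(950×71×10³) + 1/(1550×95×10³) = 2.162×10⁻⁸ N⁻¹.
P = 0.00092 / 2.162×10⁻⁸ = 42560 N = 42.56 kN.
σ_{aluminium} = P/A₁ = 42560/950 = 44.8 MPa, tensile.

σ ≈ 44.8 MPa (tensile)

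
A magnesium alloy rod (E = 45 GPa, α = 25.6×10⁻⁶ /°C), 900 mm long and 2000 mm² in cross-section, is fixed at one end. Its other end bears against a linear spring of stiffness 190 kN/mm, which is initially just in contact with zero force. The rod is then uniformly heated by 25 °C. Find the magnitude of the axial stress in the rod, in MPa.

σ ≈ 18.9 MPa (compressive)

The unrestrained thermal change is αΔT L = 25.6×10⁻⁶ × 25 × 900 = 0.576 mm.
With a force P in the spring, the elastic change of the rod is PL/(AE) and that of the spring is P/k; compatibility requires their sum to equal δ_free.
P [ L/(AE) + 1/k ] = δ_free → P [ 900/(2000×45×10³) + 1/(190×10³) ] = 0.576.
P = 0.576 / 1.526×10⁻⁵ = 37740 N.
σ = P/A = 37740/2000 = 18.87 MPa.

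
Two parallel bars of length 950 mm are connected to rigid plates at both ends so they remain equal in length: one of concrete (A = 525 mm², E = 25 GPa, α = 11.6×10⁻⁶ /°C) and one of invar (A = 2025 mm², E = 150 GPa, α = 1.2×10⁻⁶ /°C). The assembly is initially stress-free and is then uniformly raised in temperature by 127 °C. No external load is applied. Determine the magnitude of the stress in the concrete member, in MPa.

Equilibrium of a rigid end plate with no external load gives equal and opposite internal forces ±P in the two members. Since α_{concrete} > α_{invar}, heating drives the concrete into compression and the invar into tension.
Compatibility of the two members (thermal + elastic change equal): (α₁ − α₂)ΔT = P·[1/(A₁E₁) + 1/(A₂E₂)].
|α₁ − α₂|·ΔT = 10.4×10⁻⁶ × 127 = 0.001321.
1/(A₁E₁) + 1/(A₂E₂) = 1/(525×25×10³) + 1/(2025×150×10³) = 7.948×10⁻⁸ N⁻¹.
P = 0.001321 / 7.948×10⁻⁸ = 16620 N = 16.62 kN.
σ_{concrete} = P/A₁ = 16620/525 = 31.65 MPa, compressive.

σ ≈ 31.7 MPa (compressive)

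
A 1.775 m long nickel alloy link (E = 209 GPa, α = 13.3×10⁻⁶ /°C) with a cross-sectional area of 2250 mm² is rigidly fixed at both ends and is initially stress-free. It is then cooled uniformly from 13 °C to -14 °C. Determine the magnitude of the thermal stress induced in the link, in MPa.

σ ≈ 75.1 MPa (tensile)

Because both ends are immovable the net strain is zero, and the suppressed thermal strain is αΔT = 13.3×10⁻⁶ × 27 = 359.1×10⁻⁶.
The stress required to suppress this strain is σ = Eε = 209×10³ × 359.1×10⁻⁶ = 75.05 MPa, tensile since the link is trying to contract.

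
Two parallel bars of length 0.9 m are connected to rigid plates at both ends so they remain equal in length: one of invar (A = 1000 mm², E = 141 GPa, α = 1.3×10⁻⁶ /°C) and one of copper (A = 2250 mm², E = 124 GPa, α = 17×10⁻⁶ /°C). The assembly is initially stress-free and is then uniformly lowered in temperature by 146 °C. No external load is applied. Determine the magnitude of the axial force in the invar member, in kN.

Equilibrium of a rigid end plate with no external load gives equal and opposite internal forces ±P in the two members. Since α_{copper} > α_{invar}, cooling drives the copper into tension and the invar into compression.
Equating the net (thermal + elastic) strains gives |α₁ − α₂|·ΔT = P·[1/(A₁E₁) + 1/(A₂E₂)].
|α₁ − α₂|·ΔT = 15.7×10⁻⁶ × 146 = 0.002292.
1/(A₁E₁) + 1/(A₂E₂) = 1/(1000×141×10³) + 1/(2250×124×10³) = 1.068×10⁻⁸ N⁻¹.
P = 0.002292 / 1.068×10⁻⁸ = 214700 N = 214.7 kN.

P ≈ 215 kN (compressive in the invar)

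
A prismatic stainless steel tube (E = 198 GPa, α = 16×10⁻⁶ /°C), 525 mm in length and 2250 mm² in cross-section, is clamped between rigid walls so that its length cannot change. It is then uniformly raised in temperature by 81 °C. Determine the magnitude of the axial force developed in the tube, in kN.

With zero net strain, σ = E·αΔT = 198 GPa × 16×10⁻⁶ × 81 = 256.6 MPa.
Axial force P = σA = 256.6 × 2250 = 577400 N = 577.4 kN, compressive.

P ≈ 577 kN (compressive)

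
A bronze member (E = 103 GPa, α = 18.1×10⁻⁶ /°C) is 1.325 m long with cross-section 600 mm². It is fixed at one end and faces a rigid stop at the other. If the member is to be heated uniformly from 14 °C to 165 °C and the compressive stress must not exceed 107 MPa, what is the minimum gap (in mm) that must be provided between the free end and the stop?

g ≈ 2.24 mm

Free expansion if unrestrained: δ_free = αΔT L = 18.1×10⁻⁶ × 151 × 1325 = 3.621 mm.
At the allowable stress the elastic shortening the wall may impose is σL/E = 107 × 1325 / (103×10³) = 1.376 mm.
So the gap has to take up the difference, g_min = δ_free − σL/E = 3.621 − 1.376 = 2.245 mm.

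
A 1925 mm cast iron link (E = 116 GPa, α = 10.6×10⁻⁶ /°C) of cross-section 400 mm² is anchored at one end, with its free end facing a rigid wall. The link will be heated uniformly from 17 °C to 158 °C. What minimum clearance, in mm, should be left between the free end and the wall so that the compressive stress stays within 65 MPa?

g ≈ 1.8 mm

Free expansion if unrestrained: δ_free = αΔT L = 10.6×10⁻⁶ × 141 × 1925 = 2.877 mm.
A stress of 65 MPa corresponds to the wall pushing the link back by σL/E = 65×1925/(116×10³) = 1.079 mm.
The gap must absorb the remainder: g_min = 2.877 − 1.079 = 1.798 mm.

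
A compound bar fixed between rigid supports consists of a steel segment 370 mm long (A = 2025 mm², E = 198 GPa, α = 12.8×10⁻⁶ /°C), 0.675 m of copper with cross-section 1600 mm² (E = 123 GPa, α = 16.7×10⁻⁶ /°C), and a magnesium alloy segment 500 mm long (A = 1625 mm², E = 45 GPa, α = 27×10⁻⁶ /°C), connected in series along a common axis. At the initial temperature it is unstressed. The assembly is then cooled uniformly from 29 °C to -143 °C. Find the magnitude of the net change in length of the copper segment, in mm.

Free thermal contraction of the whole bar: Σ αᵢΔT Lᵢ = 12.8×10⁻⁶×172×370 + 16.7×10⁻⁶×172×675 + 27×10⁻⁶×172×500 = 5.075 mm.
Since the ends are fixed, an axial force P builds up, equal in every segment, with P · Σ Lᵢ/(AᵢEᵢ) = δ_free.
The series flexibility is Σ Lᵢ/(AᵢEᵢ) = 370/(2025×198×10³) + 675/(1600×123×10³) + 500/(1625×45×10³) = 1.119×10⁻⁵ mm/N.
P = 5.075 / 1.119×10⁻⁵ = 453600 N = 453.6 kN, tensile.
For the copper segment, free thermal change = 16.7×10⁻⁶×172×675 = 1.939 mm and elastic change from P = 453600×675/(1600×123×10³) = 1.556 mm; these oppose, so the net change is 0.383 mm (segment shortens).

|ΔL| ≈ 0.383 mm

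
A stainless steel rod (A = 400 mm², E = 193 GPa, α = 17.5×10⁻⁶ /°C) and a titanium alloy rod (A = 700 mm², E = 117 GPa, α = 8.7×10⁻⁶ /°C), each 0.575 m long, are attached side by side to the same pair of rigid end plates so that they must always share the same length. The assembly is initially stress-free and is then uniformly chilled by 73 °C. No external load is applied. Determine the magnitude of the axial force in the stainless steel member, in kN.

Both members must finish at the same length. With the larger α, the stainless steel tends to over-contract; the plates restrain it, putting the stainless steel in tension and the titanium alloy in compression. With no external load the two internal forces are equal and opposite, magnitude P.
Setting the final lengths equal and cancelling L: (α₁ − α₂)ΔT = P/(A₁E₁) + P/(A₂E₂).
|α₁ − α₂|·ΔT = 8.8×10⁻⁶ × 73 = 0.0006424.
1/(A₁E₁) + 1/(A₂E₂) = 1/(400×193×10³) + 1/(700×117×10³) = 2.516×10⁻⁸ N⁻¹.
So P = 0.0006424 / 2.516×10⁻⁸ = 25.53 kN.

P ≈ 25.5 kN (tensile in the stainless steel)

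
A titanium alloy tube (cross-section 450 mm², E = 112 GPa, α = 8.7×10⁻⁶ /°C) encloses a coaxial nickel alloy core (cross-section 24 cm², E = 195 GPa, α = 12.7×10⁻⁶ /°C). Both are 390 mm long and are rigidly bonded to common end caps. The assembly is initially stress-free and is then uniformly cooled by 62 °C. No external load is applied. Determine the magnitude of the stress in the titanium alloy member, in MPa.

Both members must finish at the same length. With the larger α, the nickel alloy tends to over-contract; the plates restrain it, putting the nickel alloy in tension and the titanium alloy in compression. With no external load the two internal forces are equal and opposite, magnitude P.
Setting the final lengths equal and cancelling L: (α₁ − α₂)ΔT = P/(A₁E₁) + P/(A₂E₂).
|α₁ − α₂|·ΔT = 4×10⁻⁶ × 62 = 0.000248.
1/(A₁E₁) + 1/(A₂E₂) = 1/(450×112×10³) + 1/(2400×195×10³) = 2.198×10⁻⁸ N⁻¹.
P = 0.000248 / 2.198×10⁻⁸ = 11280 N = 11.28 kN.
σ_{titanium alloy} = P/A₁ = 11280/450 = 25.08 MPa, compressive.

σ ≈ 25.1 MPa (compressive)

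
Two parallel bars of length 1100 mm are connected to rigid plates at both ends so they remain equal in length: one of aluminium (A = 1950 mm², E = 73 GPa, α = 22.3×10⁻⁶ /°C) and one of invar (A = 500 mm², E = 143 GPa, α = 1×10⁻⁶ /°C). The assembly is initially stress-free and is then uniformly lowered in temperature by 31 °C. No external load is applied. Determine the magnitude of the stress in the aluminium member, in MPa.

The aluminium has the larger α, so on cooling it would change length more than the invar if both were free. The rigid plates force a common final length, so the aluminium is put into tension and the invar into compression, with equal and opposite forces P (no external load).
Setting the final lengths equal and cancelling L: (α₁ − α₂)ΔT = P/(A₁E₁) + P/(A₂E₂).
|α₁ − α₂|·ΔT = 21.3×10⁻⁶ × 31 = 0.0006603.
1/(A₁E₁) + 1/(A₂E₂) = 1/(1950×73×10³) + 1/(500×143×10³) = 2.101×10⁻⁸ N⁻¹.
So P = 0.0006603 / 2.101×10⁻⁸ = 31.43 kN.
σ_{aluminium} = P/A₁ = 31430/1950 = 16.12 MPa, tensile.

σ ≈ 16.1 MPa (tensile)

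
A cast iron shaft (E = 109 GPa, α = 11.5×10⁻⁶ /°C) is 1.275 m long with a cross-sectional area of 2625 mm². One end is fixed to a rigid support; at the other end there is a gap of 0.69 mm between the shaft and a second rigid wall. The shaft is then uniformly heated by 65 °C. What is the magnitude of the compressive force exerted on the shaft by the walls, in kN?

P ≈ 59 kN

If the wall were absent the shaft would grow by αΔT L = 11.5×10⁻⁶ × 65 × 1275 = 0.9531 mm.
After closing the 0.69 mm clearance, 0.9531 − 0.69 = 0.2631 mm of expansion remains to be suppressed by the wall.
That suppressed elongation corresponds to σ = E·Δ/L = 109×10³ × 0.2631/1275 = 22.49 MPa.
Force on the wall = σA = 22.49 × 2625 mm² = 59.03 kN.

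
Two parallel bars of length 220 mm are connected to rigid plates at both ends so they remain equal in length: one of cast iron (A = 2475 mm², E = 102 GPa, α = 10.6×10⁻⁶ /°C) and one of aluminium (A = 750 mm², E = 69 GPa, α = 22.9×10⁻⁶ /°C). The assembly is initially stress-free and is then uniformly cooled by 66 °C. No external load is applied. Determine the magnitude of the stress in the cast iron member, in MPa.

σ ≈ 14.1 MPa (compressive)

The aluminium has the larger α, so on cooling it would change length more than the cast iron if both were free. The rigid plates force a common final length, so the aluminium is put into tension and the cast iron into compression, with equal and opposite forces P (no external load).
Compatibility of the two members (thermal + elastic change equal): (α₁ − α₂)ΔT = P·[1/(A₁E₁) + 1/(A₂E₂)].
|α₁ − α₂|·ΔT = 12.3×10⁻⁶ × 66 = 0.0008118.
1/(A₁E₁) + 1/(A₂E₂) = 1/(2475×102×10³) + 1/(750×69×10³) = 2.328×10⁻⁸ N⁻¹.
So P = 0.0008118 / 2.328×10⁻⁸ = 34.86 kN.
σ_{cast iron} = P/A₁ = 34860/2475 = 14.09 MPa, compressive.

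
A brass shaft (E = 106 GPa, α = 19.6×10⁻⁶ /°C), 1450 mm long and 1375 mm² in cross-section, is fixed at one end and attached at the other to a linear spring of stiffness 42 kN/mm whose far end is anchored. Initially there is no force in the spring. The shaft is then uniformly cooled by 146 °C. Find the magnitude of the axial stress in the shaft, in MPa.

σ ≈ 89.4 MPa (tensile)

The unrestrained thermal change is αΔT L = 19.6×10⁻⁶ × 146 × 1450 = 4.149 mm.
With a force P in the spring, the elastic change of the shaft is PL/(AE) and that of the spring is P/k; compatibility requires their sum to equal δ_free.
P [ L/(AE) + 1/k ] = δ_free → P [ 1450/(1375×106×10³) + 1/(42×10³) ] = 4.149.
P = 4.149 / 3.376×10⁻⁵ = 122900 N.
σ = P/A = 122900/1375 = 89.39 MPa.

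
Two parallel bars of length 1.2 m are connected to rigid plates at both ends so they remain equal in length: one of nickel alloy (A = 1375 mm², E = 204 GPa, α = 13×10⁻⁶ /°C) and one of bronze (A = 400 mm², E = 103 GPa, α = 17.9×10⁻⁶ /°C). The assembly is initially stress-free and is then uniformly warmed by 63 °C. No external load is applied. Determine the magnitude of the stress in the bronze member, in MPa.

σ ≈ 27.7 MPa (compressive)

The bronze has the larger α, so on heating it would change length more than the nickel alloy if both were free. The rigid plates force a common final length, so the bronze is put into compression and the nickel alloy into tension, with equal and opposite forces P (no external load).
Equating the net (thermal + elastic) strains gives |α₁ − α₂|·ΔT = P·[1/(A₁E₁) + 1/(A₂E₂)].
|α₁ − α₂|·ΔT = 4.9×10⁻⁶ × 63 = 0.0003087.
1/(A₁E₁) + 1/(A₂E₂) = 1/(1375×204×10³) + 1/(400×103×10³) = 2.784×10⁻⁸ N⁻¹.
P = 0.0003087 / 2.784×10⁻⁸ = 11090 N = 11.09 kN.
σ_{bronze} = P/A₂ = 11090/400 = 27.72 MPa, compressive.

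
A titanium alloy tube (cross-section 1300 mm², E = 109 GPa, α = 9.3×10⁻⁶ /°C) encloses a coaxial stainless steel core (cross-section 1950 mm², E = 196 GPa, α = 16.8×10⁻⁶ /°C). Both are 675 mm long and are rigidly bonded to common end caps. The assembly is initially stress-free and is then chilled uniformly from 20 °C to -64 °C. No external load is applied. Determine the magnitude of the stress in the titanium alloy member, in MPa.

Equilibrium of a rigid end plate with no external load gives equal and opposite internal forces ±P in the two members. Since α_{stainless steel} > α_{titanium alloy}, cooling drives the stainless steel into tension and the titanium alloy into compression.
Equating the net (thermal + elastic) strains gives |α₁ − α₂|·ΔT = P·[1/(A₁E₁) + 1/(A₂E₂)].
|α₁ − α₂|·ΔT = 7.5×10⁻⁶ × 84 = 0.00063.
1/(A₁E₁) + 1/(A₂E₂) = 1/(1300×109×10³) + 1/(1950×196×10³) = 9.674×10⁻⁹ N⁻¹.
So P = 0.00063 / 9.674×10⁻⁹ = 65.13 kN.
σ_{titanium alloy} = P/A₁ = 65130/1300 = 50.1 MPa, compressive.

σ ≈ 50.1 MPa (compressive)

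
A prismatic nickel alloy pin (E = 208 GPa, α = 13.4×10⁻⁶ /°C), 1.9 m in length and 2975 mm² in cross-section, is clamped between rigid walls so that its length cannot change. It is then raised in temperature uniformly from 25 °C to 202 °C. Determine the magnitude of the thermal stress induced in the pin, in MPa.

Because both ends are immovable the net strain is zero, and the suppressed thermal strain is αΔT = 13.4×10⁻⁶ × 177 = 2371.8×10⁻⁶.
The stress required to suppress this strain is σ = Eε = 208×10³ × 2371.8×10⁻⁶ = 493.3 MPa, compressive since the pin is trying to expand.

σ ≈ 493 MPa (compressive)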